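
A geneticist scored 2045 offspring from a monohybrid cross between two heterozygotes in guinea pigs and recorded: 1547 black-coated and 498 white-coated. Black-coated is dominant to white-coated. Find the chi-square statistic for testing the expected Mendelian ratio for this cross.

0.458

For a monohybrid cross between heterozygotes with complete dominance, the expected phenotypic ratio is 3:1.
The 3:1 ratio has 4 parts, so with N = 2045 the expected counts are:
  black-coated: 2045 × 3/4 = 1533.75
  white-coated: 2045 × 1/4 = 511.25
χ² = Σ (O − E)² / E
  black-coated: (1547 − 1533.75)² / 1533.75 = 0.1145
  white-coated: (498 − 511.25)² / 511.25 = 0.3434
χ² = 0.1145 + 0.3434 = 0.4579 ≈ 0.458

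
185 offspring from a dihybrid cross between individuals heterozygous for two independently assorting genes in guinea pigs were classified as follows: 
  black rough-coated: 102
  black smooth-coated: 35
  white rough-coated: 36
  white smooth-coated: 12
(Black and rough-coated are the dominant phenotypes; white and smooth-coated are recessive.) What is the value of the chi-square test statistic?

0.110

A dihybrid F₂ with independent assortment and complete dominance at both loci gives a 9:3:3:1 phenotypic ratio.
Expected counts for N = 185 under a 9:3:3:1 ratio (total parts = 16):
  black rough-coated: 185 × 9/16 = 104.0625
  black smooth-coated: 185 × 3/16 = 34.6875
  white rough-coated: 185 × 3/16 = 34.6875
  white smooth-coated: 185 × 1/16 = 11.5625
χ² = Σ (O − E)² / E
  black rough-coated: (102 − 104.0625)² / 104.0625 = 0.0409
  black smooth-coated: (35 − 34.6875)² / 34.6875 = 0.0028
  white rough-coated: (36 − 34.6875)² / 34.6875 = 0.0497
  white smooth-coated: (12 − 11.5625)² / 11.5625 = 0.0166
χ² = 0.0409 + 0.0028 + 0.0497 + 0.0166 = 0.110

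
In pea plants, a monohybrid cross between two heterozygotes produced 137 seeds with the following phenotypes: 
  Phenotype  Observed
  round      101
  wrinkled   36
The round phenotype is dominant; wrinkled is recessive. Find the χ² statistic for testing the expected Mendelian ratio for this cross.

For a monohybrid cross between heterozygotes with complete dominance, the expected phenotypic ratio is 3:1.
Under the 3:1 hypothesis (Σ ratio = 4, N = 137):
  round: 137 × 3/4 = 102.75
  wrinkled: 137 × 1/4 = 34.25
χ² = Σ (O − E)² / E
  round: (101 − 102.75)² / 102.75 = 0.0298
  wrinkled: (36 − 34.25)² / 34.25 = 0.0894
χ² = 0.0298 + 0.0894 = 0.1192 ≈ 0.119

0.119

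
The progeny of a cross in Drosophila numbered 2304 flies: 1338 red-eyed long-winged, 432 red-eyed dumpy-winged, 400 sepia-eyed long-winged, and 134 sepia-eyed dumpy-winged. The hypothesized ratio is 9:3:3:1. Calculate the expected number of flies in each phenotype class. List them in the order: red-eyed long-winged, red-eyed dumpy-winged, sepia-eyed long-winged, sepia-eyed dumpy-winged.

Under the 9:3:3:1 hypothesis (Σ ratio = 16, N = 2304):
  red-eyed long-winged: 2304 × 9/16 = 1296
  red-eyed dumpy-winged: 2304 × 3/16 = 432
  sepia-eyed long-winged: 2304 × 3/16 = 432
  sepia-eyed dumpy-winged: 2304 × 1/16 = 144

1296, 432, 432, 144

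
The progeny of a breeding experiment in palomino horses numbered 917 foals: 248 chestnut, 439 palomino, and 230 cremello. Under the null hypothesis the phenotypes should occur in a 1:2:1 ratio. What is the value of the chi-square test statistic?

2.365

The 1:2:1 ratio has 4 parts, so with N = 917 the expected counts are:
  chestnut: 917 × 1/4 = 229.25
  palomino: 917 × 2/4 = 458.5
  cremello: 917 × 1/4 = 229.25
χ² = Σ (O − E)² / E
  chestnut: (248 − 229.25)² / 229.25 = 1.5335
  palomino: (439 − 458.5)² / 458.5 = 0.8293
  cremello: (230 − 229.25)² / 229.25 = 0.0025
χ² = 1.5335 + 0.8293 + 0.0025 = 2.3653 ≈ 2.365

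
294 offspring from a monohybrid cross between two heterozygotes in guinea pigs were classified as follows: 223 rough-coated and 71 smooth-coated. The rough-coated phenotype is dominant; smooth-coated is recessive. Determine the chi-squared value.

0.113

For a monohybrid cross between heterozygotes with complete dominance, the expected phenotypic ratio is 3:1.
Total ratio parts = 4. Expected numbers out of 294:
  rough-coated: 294 × 3/4 = 220.5
  smooth-coated: 294 × 1/4 = 73.5
χ² = Σ (O − E)² / E
  rough-coated: (223 − 220.5)² / 220.5 = 0.0283
  smooth-coated: (71 − 73.5)² / 73.5 = 0.0850
χ² = 0.0283 + 0.0850 = 0.1133 ≈ 0.113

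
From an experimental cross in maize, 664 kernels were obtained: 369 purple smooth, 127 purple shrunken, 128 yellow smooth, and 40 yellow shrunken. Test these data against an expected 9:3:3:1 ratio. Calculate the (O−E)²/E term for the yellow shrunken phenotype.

0.054

Under the 9:3:3:1 hypothesis (Σ ratio = 16, N = 664):
  purple smooth: 664 × 9/16 = 373.5
  purple shrunken: 664 × 3/16 = 124.5
  yellow smooth: 664 × 3/16 = 124.5
  yellow shrunken: 664 × 1/16 = 41.5
Contribution of yellow shrunken: (40 − 41.5)² / 41.5 = 0.0542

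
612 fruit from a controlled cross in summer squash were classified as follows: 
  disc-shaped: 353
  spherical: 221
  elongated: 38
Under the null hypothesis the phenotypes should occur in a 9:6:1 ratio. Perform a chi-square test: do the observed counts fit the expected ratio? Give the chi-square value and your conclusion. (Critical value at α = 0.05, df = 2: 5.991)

0.539; consistent

Under the 9:6:1 hypothesis (Σ ratio = 16, N = 612):
  disc-shaped: 612 × 9/16 = 344.25
  spherical: 612 × 6/16 = 229.5
  elongated: 612 × 1/16 = 38.25
χ² = Σ (O − E)² / E
  disc-shaped: (353 − 344.25)² / 344.25 = 0.2224
  spherical: (221 − 229.5)² / 229.5 = 0.3148
  elongated: (38 − 38.25)² / 38.25 = 0.0016
χ² = 0.2224 + 0.3148 + 0.0016 = 0.5388 ≈ 0.539
Degrees of freedom = 3 − 1 = 2; critical value at α = 0.05 is 5.991.
Since 0.539 < 5.991, we fail to reject the null hypothesis — the data are consistent with the 9:6:1 ratio.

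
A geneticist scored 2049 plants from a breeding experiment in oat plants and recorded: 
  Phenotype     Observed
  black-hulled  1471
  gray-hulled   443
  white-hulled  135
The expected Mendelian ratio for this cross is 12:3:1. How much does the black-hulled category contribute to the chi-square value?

The 12:3:1 ratio has 16 parts, so with N = 2049 the expected counts are:
  black-hulled: 2049 × 12/16 = 1536.75
  gray-hulled: 2049 × 3/16 = 384.1875
  white-hulled: 2049 × 1/16 = 128.0625
Contribution of black-hulled: (1471 − 1536.75)² / 1536.75 = 2.8131

2.813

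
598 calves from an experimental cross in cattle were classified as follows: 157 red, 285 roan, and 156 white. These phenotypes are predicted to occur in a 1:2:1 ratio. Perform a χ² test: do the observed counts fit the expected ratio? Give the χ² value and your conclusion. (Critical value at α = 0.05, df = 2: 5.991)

The 1:2:1 ratio has 4 parts, so with N = 598 the expected counts are:
  red: 598 × 1/4 = 149.5
  roan: 598 × 2/4 = 299
  white: 598 × 1/4 = 149.5
χ² = Σ (O − E)² / E
  red: (157 − 149.5)² / 149.5 = 0.3763
  roan: (285 − 299)² / 299 = 0.6555
  white: (156 − 149.5)² / 149.5 = 0.2826
χ² = 0.3763 + 0.6555 + 0.2826 = 1.3144 ≈ 1.314
Degrees of freedom = 3 − 1 = 2; critical value at α = 0.05 is 5.991.
Since 1.314 < 5.991, we fail to reject the null hypothesis — the data are consistent with the 1:2:1 ratio.

1.314; consistent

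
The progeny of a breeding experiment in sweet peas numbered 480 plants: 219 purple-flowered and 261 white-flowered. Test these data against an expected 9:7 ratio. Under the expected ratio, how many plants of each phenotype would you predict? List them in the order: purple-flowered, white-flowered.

The 9:7 ratio has 16 parts, so with N = 480 the expected counts are:
  purple-flowered: 480 × 9/16 = 270
  white-flowered: 480 × 7/16 = 210

270, 210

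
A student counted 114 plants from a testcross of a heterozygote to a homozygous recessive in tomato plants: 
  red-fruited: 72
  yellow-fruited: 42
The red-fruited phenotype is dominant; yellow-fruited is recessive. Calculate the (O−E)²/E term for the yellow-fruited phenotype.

3.947

A testcross of a heterozygote (Aa × aa) gives a 1:1 phenotypic ratio.
Expected counts for N = 114 under a 1:1 ratio (total parts = 2):
  red-fruited: 114 × 1/2 = 57
  yellow-fruited: 114 × 1/2 = 57
Contribution of yellow-fruited: (42 − 57)² / 57 = 3.9474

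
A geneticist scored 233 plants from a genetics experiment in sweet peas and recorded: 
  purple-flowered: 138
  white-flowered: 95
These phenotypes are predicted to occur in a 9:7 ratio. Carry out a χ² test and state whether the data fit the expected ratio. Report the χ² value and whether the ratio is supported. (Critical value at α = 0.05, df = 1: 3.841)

Under the 9:7 hypothesis (Σ ratio = 16, N = 233):
  purple-flowered: 233 × 9/16 = 131.0625
  white-flowered: 233 × 7/16 = 101.9375
χ² = Σ (O − E)² / E
  purple-flowered: (138 − 131.0625)² / 131.0625 = 0.3672
  white-flowered: (95 − 101.9375)² / 101.9375 = 0.4721
χ² = 0.3672 + 0.4721 = 0.8393 ≈ 0.839
Degrees of freedom = 2 − 1 = 1; critical value at α = 0.05 is 3.841.
Since 0.839 < 3.841, we fail to reject the null hypothesis — the data are consistent with the 9:7 ratio.

0.839; consistent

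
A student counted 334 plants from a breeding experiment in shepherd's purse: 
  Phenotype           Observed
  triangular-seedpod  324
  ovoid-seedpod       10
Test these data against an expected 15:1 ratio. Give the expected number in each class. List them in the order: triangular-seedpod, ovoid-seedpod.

Total ratio parts = 16. Expected numbers out of 334:
  triangular-seedpod: 334 × 15/16 = 313.125
  ovoid-seedpod: 334 × 1/16 = 20.875

313.125, 20.875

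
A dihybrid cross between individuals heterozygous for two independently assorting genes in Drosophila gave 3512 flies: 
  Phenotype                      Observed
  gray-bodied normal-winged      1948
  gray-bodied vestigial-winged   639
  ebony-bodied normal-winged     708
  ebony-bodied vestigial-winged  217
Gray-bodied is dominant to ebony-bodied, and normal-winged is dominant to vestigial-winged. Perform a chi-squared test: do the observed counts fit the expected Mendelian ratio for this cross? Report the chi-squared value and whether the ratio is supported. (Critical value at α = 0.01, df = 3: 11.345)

A dihybrid F₂ with independent assortment and complete dominance at both loci gives a 9:3:3:1 phenotypic ratio.
Under the 9:3:3:1 hypothesis (Σ ratio = 16, N = 3512):
  gray-bodied normal-winged: 3512 × 9/16 = 1975.5
  gray-bodied vestigial-winged: 3512 × 3/16 = 658.5
  ebony-bodied normal-winged: 3512 × 3/16 = 658.5
  ebony-bodied vestigial-winged: 3512 × 1/16 = 219.5
χ² = Σ (O − E)² / E
  gray-bodied normal-winged: (1948 − 1975.5)² / 1975.5 = 0.3828
  gray-bodied vestigial-winged: (639 − 658.5)² / 658.5 = 0.5774
  ebony-bodied normal-winged: (708 − 658.5)² / 658.5 = 3.7210
  ebony-bodied vestigial-winged: (217 − 219.5)² / 219.5 = 0.0285
χ² = 0.3828 + 0.5774 + 3.7210 + 0.0285 = 4.7097 ≈ 4.710
Degrees of freedom = 4 − 1 = 3; critical value at α = 0.01 is 11.345.
Since 4.710 < 11.345, we fail to reject the null hypothesis — the data are consistent with the 9:3:3:1 ratio.

4.710; consistent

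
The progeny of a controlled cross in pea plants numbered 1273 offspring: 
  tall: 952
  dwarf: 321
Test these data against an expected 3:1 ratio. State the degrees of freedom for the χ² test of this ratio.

1

A goodness-of-fit test with 2 phenotype classes has df = 2 − 1 = 1.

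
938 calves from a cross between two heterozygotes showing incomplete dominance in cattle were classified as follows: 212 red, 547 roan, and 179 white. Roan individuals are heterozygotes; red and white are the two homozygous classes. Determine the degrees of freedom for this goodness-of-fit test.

2

With incomplete dominance, a heterozygote × heterozygote cross gives a 1:2:1 phenotypic ratio.
A goodness-of-fit test with 3 phenotype classes has df = 3 − 1 = 2.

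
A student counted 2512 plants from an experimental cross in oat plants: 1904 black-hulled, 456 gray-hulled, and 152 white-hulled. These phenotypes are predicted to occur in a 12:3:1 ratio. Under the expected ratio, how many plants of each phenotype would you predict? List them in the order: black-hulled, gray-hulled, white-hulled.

Expected counts for N = 2512 under a 12:3:1 ratio (total parts = 16):
  black-hulled: 2512 × 12/16 = 1884
  gray-hulled: 2512 × 3/16 = 471
  white-hulled: 2512 × 1/16 = 157

1884, 471, 157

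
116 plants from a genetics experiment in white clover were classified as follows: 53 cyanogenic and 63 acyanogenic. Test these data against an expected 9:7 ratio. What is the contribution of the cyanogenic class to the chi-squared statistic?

The 9:7 ratio has 16 parts, so with N = 116 the expected counts are:
  cyanogenic: 116 × 9/16 = 65.25
  acyanogenic: 116 × 7/16 = 50.75
Contribution of cyanogenic: (53 − 65.25)² / 65.25 = 2.2998

2.300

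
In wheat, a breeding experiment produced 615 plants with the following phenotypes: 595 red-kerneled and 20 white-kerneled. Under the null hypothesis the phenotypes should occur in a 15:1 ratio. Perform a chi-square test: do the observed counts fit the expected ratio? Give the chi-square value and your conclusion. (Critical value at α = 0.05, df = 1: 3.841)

9.434; not consistent

The 15:1 ratio has 16 parts, so with N = 615 the expected counts are:
  red-kerneled: 615 × 15/16 = 576.5625
  white-kerneled: 615 × 1/16 = 38.4375
χ² = Σ (O − E)² / E
  red-kerneled: (595 − 576.5625)² / 576.5625 = 0.5896
  white-kerneled: (20 − 38.4375)² / 38.4375 = 8.8440
χ² = 0.5896 + 8.8440 = 9.4336 ≈ 9.434
Degrees of freedom = 2 − 1 = 1; critical value at α = 0.05 is 3.841.
Since 9.434 > 3.841, we reject the null hypothesis — the data do not fit the 15:1 ratio.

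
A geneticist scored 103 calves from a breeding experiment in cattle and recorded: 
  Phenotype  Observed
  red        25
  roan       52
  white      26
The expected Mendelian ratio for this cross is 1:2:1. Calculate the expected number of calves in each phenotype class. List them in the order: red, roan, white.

25.75, 51.5, 25.75

The 1:2:1 ratio has 4 parts, so with N = 103 the expected counts are:
  red: 103 × 1/4 = 25.75
  roan: 103 × 2/4 = 51.5
  white: 103 × 1/4 = 25.75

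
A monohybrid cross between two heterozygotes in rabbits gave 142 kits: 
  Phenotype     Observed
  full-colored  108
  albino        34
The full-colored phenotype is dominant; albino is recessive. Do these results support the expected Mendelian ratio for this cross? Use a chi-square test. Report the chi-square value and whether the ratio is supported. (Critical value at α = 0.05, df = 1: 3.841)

0.085; consistent

For a monohybrid cross between heterozygotes with complete dominance, the expected phenotypic ratio is 3:1.
The 3:1 ratio has 4 parts, so with N = 142 the expected counts are:
  full-colored: 142 × 3/4 = 106.5
  albino: 142 × 1/4 = 35.5
χ² = Σ (O − E)² / E
  full-colored: (108 − 106.5)² / 106.5 = 0.0211
  albino: (34 − 35.5)² / 35.5 = 0.0634
χ² = 0.0211 + 0.0634 = 0.0845 ≈ 0.085
Degrees of freedom = 2 − 1 = 1; critical value at α = 0.05 is 3.841.
Since 0.085 < 3.841, we fail to reject the null hypothesis — the data are consistent with the 3:1 ratio.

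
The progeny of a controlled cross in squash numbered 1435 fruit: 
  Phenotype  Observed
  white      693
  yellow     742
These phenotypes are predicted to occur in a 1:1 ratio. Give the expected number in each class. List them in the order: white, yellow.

Expected counts for N = 1435 under a 1:1 ratio (total parts = 2):
  white: 1435 × 1/2 = 717.5
  yellow: 1435 × 1/2 = 717.5

717.5, 717.5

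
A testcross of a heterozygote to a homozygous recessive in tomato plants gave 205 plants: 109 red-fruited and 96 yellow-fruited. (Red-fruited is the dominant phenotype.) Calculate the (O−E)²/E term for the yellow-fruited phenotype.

0.412

A testcross of a heterozygote (Aa × aa) gives a 1:1 phenotypic ratio.
Under the 1:1 hypothesis (Σ ratio = 2, N = 205):
  red-fruited: 205 × 1/2 = 102.5
  yellow-fruited: 205 × 1/2 = 102.5
Contribution of yellow-fruited: (96 − 102.5)² / 102.5 = 0.4122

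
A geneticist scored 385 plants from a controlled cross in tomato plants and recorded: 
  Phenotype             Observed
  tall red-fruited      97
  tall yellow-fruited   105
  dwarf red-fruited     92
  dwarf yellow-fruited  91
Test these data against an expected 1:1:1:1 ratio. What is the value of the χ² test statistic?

Under the 1:1:1:1 hypothesis (Σ ratio = 4, N = 385):
  tall red-fruited: 385 × 1/4 = 96.25
  tall yellow-fruited: 385 × 1/4 = 96.25
  dwarf red-fruited: 385 × 1/4 = 96.25
  dwarf yellow-fruited: 385 × 1/4 = 96.25
χ² = Σ (O − E)² / E
  tall red-fruited: (97 − 96.25)² / 96.25 = 0.0058
  tall yellow-fruited: (105 − 96.25)² / 96.25 = 0.7955
  dwarf red-fruited: (92 − 96.25)² / 96.25 = 0.1877
  dwarf yellow-fruited: (91 − 96.25)² / 96.25 = 0.2864
χ² = 0.0058 + 0.7955 + 0.1877 + 0.2864 = 1.2754 ≈ 1.275

1.275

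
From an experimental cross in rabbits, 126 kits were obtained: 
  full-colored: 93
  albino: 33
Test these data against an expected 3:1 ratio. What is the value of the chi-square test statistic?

0.095

The 3:1 ratio has 4 parts, so with N = 126 the expected counts are:
  full-colored: 126 × 3/4 = 94.5
  albino: 126 × 1/4 = 31.5
χ² = Σ (O − E)² / E
  full-colored: (93 − 94.5)² / 94.5 = 0.0238
  albino: (33 − 31.5)² / 31.5 = 0.0714
χ² = 0.0238 + 0.0714 = 0.0952 ≈ 0.095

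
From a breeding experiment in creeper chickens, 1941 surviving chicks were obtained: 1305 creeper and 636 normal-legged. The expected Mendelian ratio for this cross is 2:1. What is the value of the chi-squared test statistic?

0.281

Under the 2:1 hypothesis (Σ ratio = 3, N = 1941):
  creeper: 1941 × 2/3 = 1294
  normal-legged: 1941 × 1/3 = 647
χ² = Σ (O − E)² / E
  creeper: (1305 − 1294)² / 1294 = 0.0935
  normal-legged: (636 − 647)² / 647 = 0.1870
χ² = 0.0935 + 0.1870 = 0.2805 ≈ 0.281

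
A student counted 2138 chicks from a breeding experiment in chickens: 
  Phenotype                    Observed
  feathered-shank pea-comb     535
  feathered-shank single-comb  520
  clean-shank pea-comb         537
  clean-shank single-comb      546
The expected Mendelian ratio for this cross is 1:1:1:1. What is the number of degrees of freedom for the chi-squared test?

A goodness-of-fit test with 4 phenotype classes has df = 4 − 1 = 3.

3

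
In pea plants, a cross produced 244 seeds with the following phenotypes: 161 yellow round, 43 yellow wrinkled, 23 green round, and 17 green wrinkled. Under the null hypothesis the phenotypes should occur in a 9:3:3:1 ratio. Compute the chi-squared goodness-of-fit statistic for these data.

The 9:3:3:1 ratio has 16 parts, so with N = 244 the expected counts are:
  yellow round: 244 × 9/16 = 137.25
  yellow wrinkled: 244 × 3/16 = 45.75
  green round: 244 × 3/16 = 45.75
  green wrinkled: 244 × 1/16 = 15.25
χ² = Σ (O − E)² / E
  yellow round: (161 − 137.25)² / 137.25 = 4.1097
  yellow wrinkled: (43 − 45.75)² / 45.75 = 0.1653
  green round: (23 − 45.75)² / 45.75 = 11.3128
  green wrinkled: (17 − 15.25)² / 15.25 = 0.2008
χ² = 4.1097 + 0.1653 + 11.3128 + 0.2008 = 15.7886 ≈ 15.789

15.789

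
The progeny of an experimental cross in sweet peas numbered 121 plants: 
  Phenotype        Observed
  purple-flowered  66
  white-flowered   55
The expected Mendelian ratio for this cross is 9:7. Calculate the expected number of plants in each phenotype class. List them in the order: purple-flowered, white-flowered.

68.0625, 52.9375

Under the 9:7 hypothesis (Σ ratio = 16, N = 121):
  purple-flowered: 121 × 9/16 = 68.0625
  white-flowered: 121 × 7/16 = 52.9375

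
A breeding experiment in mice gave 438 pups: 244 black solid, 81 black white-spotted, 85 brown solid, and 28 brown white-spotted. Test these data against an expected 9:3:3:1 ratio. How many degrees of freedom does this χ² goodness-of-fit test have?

A goodness-of-fit test with 4 phenotype classes has df = 4 − 1 = 3.

3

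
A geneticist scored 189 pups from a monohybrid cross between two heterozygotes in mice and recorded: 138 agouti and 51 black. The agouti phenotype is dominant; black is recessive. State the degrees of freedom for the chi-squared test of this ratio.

1

For a monohybrid cross between heterozygotes with complete dominance, the expected phenotypic ratio is 3:1.
A goodness-of-fit test with 2 phenotype classes has df = 2 − 1 = 1.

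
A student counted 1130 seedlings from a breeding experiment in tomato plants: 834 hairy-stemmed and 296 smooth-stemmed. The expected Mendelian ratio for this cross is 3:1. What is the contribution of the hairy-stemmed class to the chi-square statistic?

Under the 3:1 hypothesis (Σ ratio = 4, N = 1130):
  hairy-stemmed: 1130 × 3/4 = 847.5
  smooth-stemmed: 1130 × 1/4 = 282.5
Contribution of hairy-stemmed: (834 − 847.5)² / 847.5 = 0.2150

0.215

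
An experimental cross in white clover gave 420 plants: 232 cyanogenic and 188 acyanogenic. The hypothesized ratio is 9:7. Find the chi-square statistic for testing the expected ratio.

0.175

Total ratio parts = 16. Expected numbers out of 420:
  cyanogenic: 420 × 9/16 = 236.25
  acyanogenic: 420 × 7/16 = 183.75
χ² = Σ (O − E)² / E
  cyanogenic: (232 − 236.25)² / 236.25 = 0.0765
  acyanogenic: (188 − 183.75)² / 183.75 = 0.0983
χ² = 0.0765 + 0.0983 = 0.1748 ≈ 0.175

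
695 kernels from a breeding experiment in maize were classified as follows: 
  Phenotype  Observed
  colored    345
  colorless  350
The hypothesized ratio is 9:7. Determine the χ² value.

12.338

The 9:7 ratio has 16 parts, so with N = 695 the expected counts are:
  colored: 695 × 9/16 = 390.9375
  colorless: 695 × 7/16 = 304.0625
χ² = Σ (O − E)² / E
  colored: (345 − 390.9375)² / 390.9375 = 5.3979
  colorless: (350 − 304.0625)² / 304.0625 = 6.9402
χ² = 5.3979 + 6.9402 = 12.3381 ≈ 12.338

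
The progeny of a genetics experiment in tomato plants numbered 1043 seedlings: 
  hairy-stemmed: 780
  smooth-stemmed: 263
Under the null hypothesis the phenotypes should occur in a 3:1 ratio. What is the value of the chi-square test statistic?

0.026

Under the 3:1 hypothesis (Σ ratio = 4, N = 1043):
  hairy-stemmed: 1043 × 3/4 = 782.25
  smooth-stemmed: 1043 × 1/4 = 260.75
χ² = Σ (O − E)² / E
  hairy-stemmed: (780 − 782.25)² / 782.25 = 0.0065
  smooth-stemmed: (263 − 260.75)² / 260.75 = 0.0194
χ² = 0.0065 + 0.0194 = 0.0259 ≈ 0.026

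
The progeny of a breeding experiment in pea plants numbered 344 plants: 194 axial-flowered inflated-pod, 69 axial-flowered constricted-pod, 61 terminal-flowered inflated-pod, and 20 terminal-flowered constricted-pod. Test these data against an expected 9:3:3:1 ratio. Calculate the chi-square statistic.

0.610

The 9:3:3:1 ratio has 16 parts, so with N = 344 the expected counts are:
  axial-flowered inflated-pod: 344 × 9/16 = 193.5
  axial-flowered constricted-pod: 344 × 3/16 = 64.5
  terminal-flowered inflated-pod: 344 × 3/16 = 64.5
  terminal-flowered constricted-pod: 344 × 1/16 = 21.5
χ² = Σ (O − E)² / E
  axial-flowered inflated-pod: (194 − 193.5)² / 193.5 = 0.0013
  axial-flowered constricted-pod: (69 − 64.5)² / 64.5 = 0.3140
  terminal-flowered inflated-pod: (61 − 64.5)² / 64.5 = 0.1899
  terminal-flowered constricted-pod: (20 − 21.5)² / 21.5 = 0.1047
χ² = 0.0013 + 0.3140 + 0.1899 + 0.1047 = 0.6099 ≈ 0.610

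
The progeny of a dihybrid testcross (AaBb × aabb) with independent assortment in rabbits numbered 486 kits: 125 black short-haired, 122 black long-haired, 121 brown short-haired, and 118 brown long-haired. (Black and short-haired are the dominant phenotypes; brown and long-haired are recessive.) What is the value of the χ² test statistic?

A dihybrid testcross with independent assortment gives a 1:1:1:1 ratio.
Under the 1:1:1:1 hypothesis (Σ ratio = 4, N = 486):
  black short-haired: 486 × 1/4 = 121.5
  black long-haired: 486 × 1/4 = 121.5
  brown short-haired: 486 × 1/4 = 121.5
  brown long-haired: 486 × 1/4 = 121.5
χ² = Σ (O − E)² / E
  black short-haired: (125 − 121.5)² / 121.5 = 0.1008
  black long-haired: (122 − 121.5)² / 121.5 = 0.0021
  brown short-haired: (121 − 121.5)² / 121.5 = 0.0021
  brown long-haired: (118 − 121.5)² / 121.5 = 0.1008
χ² = 0.1008 + 0.0021 + 0.0021 + 0.1008 = 0.2058 ≈ 0.206

0.206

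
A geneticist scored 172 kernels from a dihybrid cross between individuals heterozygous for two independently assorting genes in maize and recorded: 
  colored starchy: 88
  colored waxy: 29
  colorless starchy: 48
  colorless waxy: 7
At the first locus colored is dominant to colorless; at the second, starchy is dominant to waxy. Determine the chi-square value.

10.119

A dihybrid F₂ with independent assortment and complete dominance at both loci gives a 9:3:3:1 phenotypic ratio.
Total ratio parts = 16. Expected numbers out of 172:
  colored starchy: 172 × 9/16 = 96.75
  colored waxy: 172 × 3/16 = 32.25
  colorless starchy: 172 × 3/16 = 32.25
  colorless waxy: 172 × 1/16 = 10.75
χ² = Σ (O − E)² / E
  colored starchy: (88 − 96.75)² / 96.75 = 0.7913
  colored waxy: (29 − 32.25)² / 32.25 = 0.3275
  colorless starchy: (48 − 32.25)² / 32.25 = 7.6919
  colorless waxy: (7 − 10.75)² / 10.75 = 1.3081
χ² = 0.7913 + 0.3275 + 7.6919 + 1.3081 = 10.1188 ≈ 10.119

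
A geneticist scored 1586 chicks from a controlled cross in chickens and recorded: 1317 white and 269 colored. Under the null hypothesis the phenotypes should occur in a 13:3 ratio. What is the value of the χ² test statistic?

3.332

The 13:3 ratio has 16 parts, so with N = 1586 the expected counts are:
  white: 1586 × 13/16 = 1288.625
  colored: 1586 × 3/16 = 297.375
χ² = Σ (O − E)² / E
  white: (1317 − 1288.625)² / 1288.625 = 0.6248
  colored: (269 − 297.375)² / 297.375 = 2.7075
χ² = 0.6248 + 2.7075 = 3.3323 ≈ 3.332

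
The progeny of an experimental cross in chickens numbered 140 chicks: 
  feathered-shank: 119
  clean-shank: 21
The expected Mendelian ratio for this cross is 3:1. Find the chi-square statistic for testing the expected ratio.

7.467

Under the 3:1 hypothesis (Σ ratio = 4, N = 140):
  feathered-shank: 140 × 3/4 = 105
  clean-shank: 140 × 1/4 = 35
χ² = Σ (O − E)² / E
  feathered-shank: (119 − 105)² / 105 = 1.8667
  clean-shank: (21 − 35)² / 35 = 5.6000
χ² = 1.8667 + 5.6000 = 7.4667 ≈ 7.467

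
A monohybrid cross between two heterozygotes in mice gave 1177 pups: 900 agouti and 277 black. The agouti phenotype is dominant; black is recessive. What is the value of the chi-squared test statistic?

For a monohybrid cross between heterozygotes with complete dominance, the expected phenotypic ratio is 3:1.
The 3:1 ratio has 4 parts, so with N = 1177 the expected counts are:
  agouti: 1177 × 3/4 = 882.75
  black: 1177 × 1/4 = 294.25
χ² = Σ (O − E)² / E
  agouti: (900 − 882.75)² / 882.75 = 0.3371
  black: (277 − 294.25)² / 294.25 = 1.0113
χ² = 0.3371 + 1.0113 = 1.3484 ≈ 1.348

1.348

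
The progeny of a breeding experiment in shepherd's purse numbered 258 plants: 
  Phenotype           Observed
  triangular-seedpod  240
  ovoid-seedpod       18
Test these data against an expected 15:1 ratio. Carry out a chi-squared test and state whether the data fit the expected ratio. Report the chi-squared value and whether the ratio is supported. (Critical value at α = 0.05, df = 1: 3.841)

0.233; consistent

Under the 15:1 hypothesis (Σ ratio = 16, N = 258):
  triangular-seedpod: 258 × 15/16 = 241.875
  ovoid-seedpod: 258 × 1/16 = 16.125
χ² = Σ (O − E)² / E
  triangular-seedpod: (240 − 241.875)² / 241.875 = 0.0145
  ovoid-seedpod: (18 − 16.125)² / 16.125 = 0.2180
χ² = 0.0145 + 0.2180 = 0.2325 ≈ 0.233
Degrees of freedom = 2 − 1 = 1; critical value at α = 0.05 is 3.841.
Since 0.233 < 3.841, we fail to reject the null hypothesis — the data are consistent with the 15:1 ratio.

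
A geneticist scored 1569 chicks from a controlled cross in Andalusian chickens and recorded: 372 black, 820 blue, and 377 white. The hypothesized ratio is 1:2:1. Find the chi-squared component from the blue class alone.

The 1:2:1 ratio has 4 parts, so with N = 1569 the expected counts are:
  black: 1569 × 1/4 = 392.25
  blue: 1569 × 2/4 = 784.5
  white: 1569 × 1/4 = 392.25
Contribution of blue: (820 − 784.5)² / 784.5 = 1.6064

1.606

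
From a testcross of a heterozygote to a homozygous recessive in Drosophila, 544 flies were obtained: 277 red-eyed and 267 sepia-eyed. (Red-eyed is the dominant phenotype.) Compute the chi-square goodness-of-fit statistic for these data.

0.184

A testcross of a heterozygote (Aa × aa) gives a 1:1 phenotypic ratio.
Under the 1:1 hypothesis (Σ ratio = 2, N = 544):
  red-eyed: 544 × 1/2 = 272
  sepia-eyed: 544 × 1/2 = 272
χ² = Σ (O − E)² / E
  red-eyed: (277 − 272)² / 272 = 0.0919
  sepia-eyed: (267 − 272)² / 272 = 0.0919
χ² = 0.0919 + 0.0919 = 0.1838 ≈ 0.184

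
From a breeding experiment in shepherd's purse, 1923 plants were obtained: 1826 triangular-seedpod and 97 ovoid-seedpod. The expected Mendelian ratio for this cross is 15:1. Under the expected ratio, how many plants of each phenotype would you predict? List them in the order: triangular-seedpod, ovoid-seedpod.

Under the 15:1 hypothesis (Σ ratio = 16, N = 1923):
  triangular-seedpod: 1923 × 15/16 = 1802.8125
  ovoid-seedpod: 1923 × 1/16 = 120.1875

1802.8125, 120.1875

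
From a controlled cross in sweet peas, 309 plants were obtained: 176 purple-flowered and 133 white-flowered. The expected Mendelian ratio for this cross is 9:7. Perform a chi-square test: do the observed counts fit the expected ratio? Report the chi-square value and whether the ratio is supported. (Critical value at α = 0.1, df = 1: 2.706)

0.063; consistent

Under the 9:7 hypothesis (Σ ratio = 16, N = 309):
  purple-flowered: 309 × 9/16 = 173.8125
  white-flowered: 309 × 7/16 = 135.1875
χ² = Σ (O − E)² / E
  purple-flowered: (176 − 173.8125)² / 173.8125 = 0.0275
  white-flowered: (133 − 135.1875)² / 135.1875 = 0.0354
χ² = 0.0275 + 0.0354 = 0.0629 ≈ 0.063
Degrees of freedom = 2 − 1 = 1; critical value at α = 0.1 is 2.706.
Since 0.063 < 2.706, we fail to reject the null hypothesis — the data are consistent with the 9:7 ratio.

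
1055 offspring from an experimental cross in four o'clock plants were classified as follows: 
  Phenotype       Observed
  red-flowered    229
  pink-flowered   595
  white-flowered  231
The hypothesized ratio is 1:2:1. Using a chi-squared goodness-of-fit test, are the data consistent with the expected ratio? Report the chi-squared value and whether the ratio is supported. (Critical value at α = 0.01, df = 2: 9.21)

The 1:2:1 ratio has 4 parts, so with N = 1055 the expected counts are:
  red-flowered: 1055 × 1/4 = 263.75
  pink-flowered: 1055 × 2/4 = 527.5
  white-flowered: 1055 × 1/4 = 263.75
χ² = Σ (O − E)² / E
  red-flowered: (229 − 263.75)² / 263.75 = 4.5784
  pink-flowered: (595 − 527.5)² / 527.5 = 8.6374
  white-flowered: (231 − 263.75)² / 263.75 = 4.0666
χ² = 4.5784 + 8.6374 + 4.0666 = 17.2824 ≈ 17.282
Degrees of freedom = 3 − 1 = 2; critical value at α = 0.01 is 9.21.
Since 17.282 > 9.21, we reject the null hypothesis — the data do not fit the 1:2:1 ratio.

17.282; not consistent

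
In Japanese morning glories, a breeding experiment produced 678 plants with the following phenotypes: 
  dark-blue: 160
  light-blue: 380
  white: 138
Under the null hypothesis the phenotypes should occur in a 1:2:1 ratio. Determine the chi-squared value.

Under the 1:2:1 hypothesis (Σ ratio = 4, N = 678):
  dark-blue: 678 × 1/4 = 169.5
  light-blue: 678 × 2/4 = 339
  white: 678 × 1/4 = 169.5
χ² = Σ (O − E)² / E
  dark-blue: (160 − 169.5)² / 169.5 = 0.5324
  light-blue: (380 − 339)² / 339 = 4.9587
  white: (138 − 169.5)² / 169.5 = 5.8540
χ² = 0.5324 + 4.9587 + 5.8540 = 11.3451 ≈ 11.345

11.345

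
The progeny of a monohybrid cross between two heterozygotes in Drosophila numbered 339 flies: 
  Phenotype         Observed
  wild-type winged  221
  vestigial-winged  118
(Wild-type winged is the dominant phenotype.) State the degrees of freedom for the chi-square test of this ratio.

For a monohybrid cross between heterozygotes with complete dominance, the expected phenotypic ratio is 3:1.
A goodness-of-fit test with 2 phenotype classes has df = 2 − 1 = 1.

1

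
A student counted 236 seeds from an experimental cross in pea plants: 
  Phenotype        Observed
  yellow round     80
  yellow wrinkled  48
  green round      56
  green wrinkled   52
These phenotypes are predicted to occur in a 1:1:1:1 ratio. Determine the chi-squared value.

Expected counts for N = 236 under a 1:1:1:1 ratio (total parts = 4):
  yellow round: 236 × 1/4 = 59
  yellow wrinkled: 236 × 1/4 = 59
  green round: 236 × 1/4 = 59
  green wrinkled: 236 × 1/4 = 59
χ² = Σ (O − E)² / E
  yellow round: (80 − 59)² / 59 = 7.4746
  yellow wrinkled: (48 − 59)² / 59 = 2.0508
  green round: (56 − 59)² / 59 = 0.1525
  green wrinkled: (52 − 59)² / 59 = 0.8305
χ² = 7.4746 + 2.0508 + 0.1525 + 0.8305 = 10.5084 ≈ 10.508

10.508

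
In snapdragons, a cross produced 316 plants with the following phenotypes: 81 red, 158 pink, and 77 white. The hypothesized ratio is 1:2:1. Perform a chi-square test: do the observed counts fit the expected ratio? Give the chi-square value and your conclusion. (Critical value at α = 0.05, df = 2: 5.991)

Under the 1:2:1 hypothesis (Σ ratio = 4, N = 316):
  red: 316 × 1/4 = 79
  pink: 316 × 2/4 = 158
  white: 316 × 1/4 = 79
χ² = Σ (O − E)² / E
  red: (81 − 79)² / 79 = 0.0506
  pink: (158 − 158)² / 158 = 0.0000
  white: (77 − 79)² / 79 = 0.0506
χ² = 0.0506 + 0.0000 + 0.0506 = 0.1012 ≈ 0.101
Degrees of freedom = 3 − 1 = 2; critical value at α = 0.05 is 5.991.
Since 0.101 < 5.991, we fail to reject the null hypothesis — the data are consistent with the 1:2:1 ratio.

0.101; consistent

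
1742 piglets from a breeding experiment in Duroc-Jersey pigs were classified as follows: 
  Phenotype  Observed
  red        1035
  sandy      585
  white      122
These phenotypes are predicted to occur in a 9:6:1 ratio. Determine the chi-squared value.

11.814

Under the 9:6:1 hypothesis (Σ ratio = 16, N = 1742):
  red: 1742 × 9/16 = 979.875
  sandy: 1742 × 6/16 = 653.25
  white: 1742 × 1/16 = 108.875
χ² = Σ (O − E)² / E
  red: (1035 − 979.875)² / 979.875 = 3.1012
  sandy: (585 − 653.25)² / 653.25 = 7.1306
  white: (122 − 108.875)² / 108.875 = 1.5822
χ² = 3.1012 + 7.1306 + 1.5822 = 11.814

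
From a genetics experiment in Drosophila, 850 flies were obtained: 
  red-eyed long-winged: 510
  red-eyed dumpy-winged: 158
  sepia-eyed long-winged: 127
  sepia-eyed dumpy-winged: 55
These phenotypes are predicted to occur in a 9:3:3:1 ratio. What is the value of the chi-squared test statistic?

8.780

Under the 9:3:3:1 hypothesis (Σ ratio = 16, N = 850):
  red-eyed long-winged: 850 × 9/16 = 478.125
  red-eyed dumpy-winged: 850 × 3/16 = 159.375
  sepia-eyed long-winged: 850 × 3/16 = 159.375
  sepia-eyed dumpy-winged: 850 × 1/16 = 53.125
χ² = Σ (O − E)² / E
  red-eyed long-winged: (510 − 478.125)² / 478.125 = 2.1250
  red-eyed dumpy-winged: (158 − 159.375)² / 159.375 = 0.0119
  sepia-eyed long-winged: (127 − 159.375)² / 159.375 = 6.5766
  sepia-eyed dumpy-winged: (55 − 53.125)² / 53.125 = 0.0662
χ² = 2.1250 + 0.0119 + 6.5766 + 0.0662 = 8.7797 ≈ 8.780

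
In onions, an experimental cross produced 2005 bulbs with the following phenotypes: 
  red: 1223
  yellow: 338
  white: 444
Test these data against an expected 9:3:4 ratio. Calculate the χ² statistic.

18.401

Under the 9:3:4 hypothesis (Σ ratio = 16, N = 2005):
  red: 2005 × 9/16 = 1127.8125
  yellow: 2005 × 3/16 = 375.9375
  white: 2005 × 4/16 = 501.25
χ² = Σ (O − E)² / E
  red: (1223 − 1127.8125)² / 1127.8125 = 8.0338
  yellow: (338 − 375.9375)² / 375.9375 = 3.8284
  white: (444 − 501.25)² / 501.25 = 6.5388
χ² = 8.0338 + 3.8284 + 6.5388 = 18.401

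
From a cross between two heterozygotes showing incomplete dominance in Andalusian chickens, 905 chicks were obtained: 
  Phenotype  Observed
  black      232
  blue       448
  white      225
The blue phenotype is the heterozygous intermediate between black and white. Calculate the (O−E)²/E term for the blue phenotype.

With incomplete dominance, a heterozygote × heterozygote cross gives a 1:2:1 phenotypic ratio.
Expected counts for N = 905 under a 1:2:1 ratio (total parts = 4):
  black: 905 × 1/4 = 226.25
  blue: 905 × 2/4 = 452.5
  white: 905 × 1/4 = 226.25
Contribution of blue: (448 − 452.5)² / 452.5 = 0.0448

0.045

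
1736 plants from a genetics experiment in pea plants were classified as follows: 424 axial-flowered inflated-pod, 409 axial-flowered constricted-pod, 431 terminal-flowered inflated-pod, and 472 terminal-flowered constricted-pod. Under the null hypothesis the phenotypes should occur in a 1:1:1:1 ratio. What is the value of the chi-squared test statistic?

5.018

Expected counts for N = 1736 under a 1:1:1:1 ratio (total parts = 4):
  axial-flowered inflated-pod: 1736 × 1/4 = 434
  axial-flowered constricted-pod: 1736 × 1/4 = 434
  terminal-flowered inflated-pod: 1736 × 1/4 = 434
  terminal-flowered constricted-pod: 1736 × 1/4 = 434
χ² = Σ (O − E)² / E
  axial-flowered inflated-pod: (424 − 434)² / 434 = 0.2304
  axial-flowered constricted-pod: (409 − 434)² / 434 = 1.4401
  terminal-flowered inflated-pod: (431 − 434)² / 434 = 0.0207
  terminal-flowered constricted-pod: (472 − 434)² / 434 = 3.3272
χ² = 0.2304 + 1.4401 + 0.0207 + 3.3272 = 5.0184 ≈ 5.018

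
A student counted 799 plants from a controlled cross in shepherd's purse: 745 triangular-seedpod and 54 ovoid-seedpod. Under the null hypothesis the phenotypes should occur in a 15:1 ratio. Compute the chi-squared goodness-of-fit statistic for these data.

0.353

Expected counts for N = 799 under a 15:1 ratio (total parts = 16):
  triangular-seedpod: 799 × 15/16 = 749.0625
  ovoid-seedpod: 799 × 1/16 = 49.9375
χ² = Σ (O − E)² / E
  triangular-seedpod: (745 − 749.0625)² / 749.0625 = 0.0220
  ovoid-seedpod: (54 − 49.9375)² / 49.9375 = 0.3305
χ² = 0.0220 + 0.3305 = 0.3525 ≈ 0.353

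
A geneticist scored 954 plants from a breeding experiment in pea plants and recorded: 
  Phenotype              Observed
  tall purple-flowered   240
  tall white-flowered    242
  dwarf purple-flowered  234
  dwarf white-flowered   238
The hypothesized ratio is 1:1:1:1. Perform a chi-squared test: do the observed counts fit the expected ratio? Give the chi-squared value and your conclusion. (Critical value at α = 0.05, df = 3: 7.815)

Total ratio parts = 4. Expected numbers out of 954:
  tall purple-flowered: 954 × 1/4 = 238.5
  tall white-flowered: 954 × 1/4 = 238.5
  dwarf purple-flowered: 954 × 1/4 = 238.5
  dwarf white-flowered: 954 × 1/4 = 238.5
χ² = Σ (O − E)² / E
  tall purple-flowered: (240 − 238.5)² / 238.5 = 0.0094
  tall white-flowered: (242 − 238.5)² / 238.5 = 0.0514
  dwarf purple-flowered: (234 − 238.5)² / 238.5 = 0.0849
  dwarf white-flowered: (238 − 238.5)² / 238.5 = 0.0010
χ² = 0.0094 + 0.0514 + 0.0849 + 0.0010 = 0.1467 ≈ 0.147
Degrees of freedom = 4 − 1 = 3; critical value at α = 0.05 is 7.815.
Since 0.147 < 7.815, we fail to reject the null hypothesis — the data are consistent with the 1:1:1:1 ratio.

0.147; consistent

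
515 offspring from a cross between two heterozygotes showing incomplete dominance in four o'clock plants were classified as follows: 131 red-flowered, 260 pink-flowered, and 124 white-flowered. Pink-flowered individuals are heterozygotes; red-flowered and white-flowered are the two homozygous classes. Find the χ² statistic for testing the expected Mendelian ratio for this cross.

0.239

With incomplete dominance, a heterozygote × heterozygote cross gives a 1:2:1 phenotypic ratio.
Under the 1:2:1 hypothesis (Σ ratio = 4, N = 515):
  red-flowered: 515 × 1/4 = 128.75
  pink-flowered: 515 × 2/4 = 257.5
  white-flowered: 515 × 1/4 = 128.75
χ² = Σ (O − E)² / E
  red-flowered: (131 − 128.75)² / 128.75 = 0.0393
  pink-flowered: (260 − 257.5)² / 257.5 = 0.0243
  white-flowered: (124 − 128.75)² / 128.75 = 0.1752
χ² = 0.0393 + 0.0243 + 0.1752 = 0.2388 ≈ 0.239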